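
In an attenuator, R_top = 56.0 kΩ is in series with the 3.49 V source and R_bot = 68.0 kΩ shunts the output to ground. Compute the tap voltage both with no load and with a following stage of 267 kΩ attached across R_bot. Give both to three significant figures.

Open-circuit: V = 3.49 × 68.0/(56.0 + 68.0) = 1.91 V.
With the load, R_bot becomes R_bot‖R_L = 54.20 kΩ, so V = 3.49 × 54.20/110.2 = 1.72 V.

Unloaded: 1.91 V; loaded: 1.72 V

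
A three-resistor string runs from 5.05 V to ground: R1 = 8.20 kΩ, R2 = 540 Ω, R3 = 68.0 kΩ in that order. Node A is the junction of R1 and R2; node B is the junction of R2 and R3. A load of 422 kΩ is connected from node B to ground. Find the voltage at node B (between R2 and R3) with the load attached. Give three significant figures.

At node B, R3 is in parallel with the load: R3‖R_L = 58560 Ω.
Below node A the resistance is R2 + (R3‖R_L) = 59100 Ω, so V_A = 5.05 × 59100/67300 = 4.435 V.
Then V_B = V_A × (R3‖R_L)/(R2 + R3‖R_L) = 4.435 × 58560/59100 = 4.39 V.

V ≈ 4.39 V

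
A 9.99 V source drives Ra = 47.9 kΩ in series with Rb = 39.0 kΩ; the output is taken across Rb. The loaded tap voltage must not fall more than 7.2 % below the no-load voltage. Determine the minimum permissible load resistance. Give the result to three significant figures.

R_L(min) ≈ 277 kΩ

Output resistance R_th = Ra‖Rb = (47.9 × 39.0)/86.90 = 21.50 kΩ.
The fractional drop is R_th/(R_th + R_L); requiring this ≤ 0.0720 gives R_L ≥ R_th(1/0.0720 − 1) = 21.50 × 12.89 = 277 kΩ.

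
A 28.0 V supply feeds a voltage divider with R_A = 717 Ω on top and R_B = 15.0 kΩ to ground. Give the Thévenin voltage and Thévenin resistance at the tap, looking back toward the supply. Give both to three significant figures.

V_th is the open-circuit tap voltage: 28.0 × 15000/(717 + 15000) = 26.7 V.
With the supply zeroed, R_A and R_B appear in parallel from the tap: R_th = R_A‖R_B = (717 × 15000)/15720 = 684 Ω.

V_th = 26.7 V, R_th = 684 Ω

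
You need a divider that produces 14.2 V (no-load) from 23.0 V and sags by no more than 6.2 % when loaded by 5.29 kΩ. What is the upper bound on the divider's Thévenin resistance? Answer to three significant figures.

Loading drop = R_th/(R_th + R_L) ≤ 0.0620, so R_th ≤ R_L · ε/(1−ε) = 5.29 kΩ × 0.0620/0.9380 = 350 Ω.

R_th ≤ 350 Ω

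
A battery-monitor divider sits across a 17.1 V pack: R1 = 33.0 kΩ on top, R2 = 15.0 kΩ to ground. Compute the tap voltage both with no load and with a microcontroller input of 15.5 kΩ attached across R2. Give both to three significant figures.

Unloaded: 5.34 V; loaded: 3.21 V

Open-circuit: V = 17.1 × 15.0/(33.0 + 15.0) = 5.34 V.
With the load, R2 becomes R2‖R_L = 7.623 kΩ, so V = 17.1 × 7.623/40.62 = 3.21 V.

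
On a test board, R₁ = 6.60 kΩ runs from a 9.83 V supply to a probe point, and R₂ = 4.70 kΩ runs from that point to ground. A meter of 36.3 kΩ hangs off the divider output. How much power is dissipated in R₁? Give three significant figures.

Total resistance from the source is R₁ + (R₂‖R_L) = 10.76 kΩ, so I = 9.83/10.76 kΩ = 0.9135 mA.
P = I²·R₁ = (0.9135 mA)² × 6.60 kΩ = 5.51 mW.

P ≈ 5.51 mW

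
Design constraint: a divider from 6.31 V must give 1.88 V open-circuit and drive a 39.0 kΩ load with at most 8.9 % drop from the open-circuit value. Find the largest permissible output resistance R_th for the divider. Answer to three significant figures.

R_th ≤ 3.81 kΩ

Loading drop = R_th/(R_th + R_L) ≤ 0.0890, so R_th ≤ R_L · ε/(1−ε) = 39.0 kΩ × 0.0890/0.9110 = 3.81 kΩ.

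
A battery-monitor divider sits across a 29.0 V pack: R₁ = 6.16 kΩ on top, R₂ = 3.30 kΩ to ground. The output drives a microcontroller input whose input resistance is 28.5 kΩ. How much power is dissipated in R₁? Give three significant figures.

Total resistance from the source is R₁ + (R₂‖R_L) = 9.118 kΩ, so I = 29.0/9.118 kΩ = 3.181 mA.
P = I²·R₁ = (3.181 mA)² × 6.16 kΩ = 62.3 mW.

P ≈ 62.3 mW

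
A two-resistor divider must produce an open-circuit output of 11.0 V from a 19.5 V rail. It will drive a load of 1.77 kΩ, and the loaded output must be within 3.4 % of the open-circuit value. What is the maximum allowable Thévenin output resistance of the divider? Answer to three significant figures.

Loading drop = R_th/(R_th + R_L) ≤ 0.0340, so R_th ≤ R_L · ε/(1−ε) = 1.77 kΩ × 0.0340/0.9660 = 62.3 Ω.

R_th ≤ 62.3 Ω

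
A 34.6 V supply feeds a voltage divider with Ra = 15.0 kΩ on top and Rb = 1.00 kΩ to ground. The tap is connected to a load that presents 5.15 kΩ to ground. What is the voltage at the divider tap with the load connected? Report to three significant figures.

V_out ≈ 1.83 V

The load sits in parallel with Rb: Rb‖R_L = (1.00 × 5.15) / (1.00 + 5.15) = 0.8374 kΩ.
V_out = 34.6 × 0.8374 / (15.0 + 0.8374) = 34.6 × 0.8374/15.84 = 1.83 V.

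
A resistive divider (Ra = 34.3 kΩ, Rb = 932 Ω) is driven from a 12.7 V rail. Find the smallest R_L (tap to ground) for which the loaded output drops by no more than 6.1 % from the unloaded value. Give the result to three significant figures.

Output resistance R_th = Ra‖Rb = (34300 × 932)/35230 = 907.3 Ω.
The fractional drop is R_th/(R_th + R_L); requiring this ≤ 0.0610 gives R_L ≥ R_th(1/0.0610 − 1) = 907.3 × 15.39 = 14.0 kΩ.

R_L(min) ≈ 14.0 kΩ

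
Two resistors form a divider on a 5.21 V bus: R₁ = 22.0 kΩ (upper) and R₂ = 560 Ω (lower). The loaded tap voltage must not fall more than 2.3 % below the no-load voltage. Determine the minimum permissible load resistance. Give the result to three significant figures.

Output resistance R_th = R₁‖R₂ = (22000 × 560)/22560 = 546.1 Ω.
The fractional drop is R_th/(R_th + R_L); requiring this ≤ 0.0230 gives R_L ≥ R_th(1/0.0230 − 1) = 546.1 × 42.48 = 23.2 kΩ.

R_L(min) ≈ 23.2 kΩ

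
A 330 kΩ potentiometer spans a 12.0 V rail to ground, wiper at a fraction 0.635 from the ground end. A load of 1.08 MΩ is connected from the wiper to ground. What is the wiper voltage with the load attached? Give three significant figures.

V ≈ 7.12 V

The wiper splits the pot into (1−α)R = 120.5 kΩ above and αR = 209.6 kΩ below.
Lower section ‖ load = 175.5 kΩ.
V_wiper = 12.0 × 175.5/(120.5 + 175.5) = 7.12 V.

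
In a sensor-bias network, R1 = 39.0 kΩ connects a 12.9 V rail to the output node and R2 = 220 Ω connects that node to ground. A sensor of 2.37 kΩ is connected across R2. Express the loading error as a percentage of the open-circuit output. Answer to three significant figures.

Unloaded V = 12.9 × 220/39220 = 0.072361 V.
Loaded: R2‖R_L = 201.3 Ω, giving V = 12.9 × 201.3/39200 = 0.066246 V.
Drop = (0.072361 − 0.066246) / 0.072361 = 8.45 %.

8.45 %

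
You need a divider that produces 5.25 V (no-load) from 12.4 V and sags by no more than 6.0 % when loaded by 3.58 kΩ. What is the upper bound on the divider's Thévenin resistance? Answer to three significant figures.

R_th ≤ 229 Ω

Loading drop = R_th/(R_th + R_L) ≤ 0.0600, so R_th ≤ R_L · ε/(1−ε) = 3.58 kΩ × 0.0600/0.9400 = 229 Ω.
(Any R1, R2 with R2/(R1+R2) = 0.423 and R1‖R2 ≤ 229 Ω will meet the spec.)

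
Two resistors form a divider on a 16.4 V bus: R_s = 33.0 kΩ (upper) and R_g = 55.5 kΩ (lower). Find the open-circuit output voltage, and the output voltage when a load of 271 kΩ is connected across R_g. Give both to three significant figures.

Open-circuit: V = 16.4 × 55.5/(33.0 + 55.5) = 10.3 V.
With the load, R_g becomes R_g‖R_L = 46.07 kΩ, so V = 16.4 × 46.07/79.07 = 9.56 V.

Unloaded: 10.3 V; loaded: 9.56 V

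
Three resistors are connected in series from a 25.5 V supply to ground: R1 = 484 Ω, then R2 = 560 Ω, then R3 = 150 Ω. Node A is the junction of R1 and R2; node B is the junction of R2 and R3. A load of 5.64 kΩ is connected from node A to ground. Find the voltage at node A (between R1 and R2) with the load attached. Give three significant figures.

V ≈ 14.4 V

Below node A the series string R2+R3 = 710.0 Ω sits in parallel with the 5640 Ω load: 630.6 Ω.
V_A = 25.5 × 630.6/(484 + 630.6) = 14.4 V.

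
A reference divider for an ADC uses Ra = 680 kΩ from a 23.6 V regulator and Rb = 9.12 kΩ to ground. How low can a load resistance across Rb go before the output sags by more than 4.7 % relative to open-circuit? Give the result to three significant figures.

Output resistance R_th = Ra‖Rb = (680 × 9.12)/689.1 = 8.999 kΩ.
The fractional drop is R_th/(R_th + R_L); requiring this ≤ 0.0470 gives R_L ≥ R_th(1/0.0470 − 1) = 8.999 × 20.28 = 182 kΩ.

R_L(min) ≈ 182 kΩ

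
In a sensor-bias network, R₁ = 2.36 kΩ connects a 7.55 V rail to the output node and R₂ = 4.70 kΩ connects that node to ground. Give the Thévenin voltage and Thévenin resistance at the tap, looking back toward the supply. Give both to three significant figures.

V_th = 5.03 V, R_th = 1.57 kΩ

V_th is the open-circuit tap voltage: 7.55 × 4.70/(2.36 + 4.70) = 5.03 V.
With the supply zeroed, R₁ and R₂ appear in parallel from the tap: R_th = R₁‖R₂ = (2.36 × 4.70)/7.060 = 1.57 kΩ.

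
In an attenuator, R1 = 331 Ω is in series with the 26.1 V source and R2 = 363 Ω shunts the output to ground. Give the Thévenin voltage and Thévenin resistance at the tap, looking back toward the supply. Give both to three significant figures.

V_th = 13.7 V, R_th = 173 Ω

V_th is the open-circuit tap voltage: 26.1 × 363/(331 + 363) = 13.7 V.
With the supply zeroed, R1 and R2 appear in parallel from the tap: R_th = R1‖R2 = (331 × 363)/694.0 = 173 Ω.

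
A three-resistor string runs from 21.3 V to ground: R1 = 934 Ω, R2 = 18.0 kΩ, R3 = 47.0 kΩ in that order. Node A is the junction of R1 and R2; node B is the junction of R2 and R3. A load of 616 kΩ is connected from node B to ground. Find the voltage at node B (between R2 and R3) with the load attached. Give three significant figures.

V ≈ 14.9 V

At node B, R3 is in parallel with the load: R3‖R_L = 43670 Ω.
Below node A the resistance is R2 + (R3‖R_L) = 61670 Ω, so V_A = 21.3 × 61670/62600 = 20.98 V.
Then V_B = V_A × (R3‖R_L)/(R2 + R3‖R_L) = 20.98 × 43670/61670 = 14.9 V.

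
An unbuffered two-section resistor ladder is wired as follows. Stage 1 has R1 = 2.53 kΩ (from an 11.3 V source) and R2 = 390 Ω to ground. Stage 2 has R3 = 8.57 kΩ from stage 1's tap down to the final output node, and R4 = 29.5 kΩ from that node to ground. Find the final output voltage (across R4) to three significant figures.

Stage 2 presents R3+R4 = 38070 Ω as a load on stage 1's tap.
Stage 1's lower leg becomes R2‖(R3+R4) = 386.0 Ω, so V_mid = 11.3 × 386.0/2916 = 1.496 V.
Stage 2 is itself unloaded: V_out = V_mid × R4/(R3+R4) = 1.496 × 29500/38070 = 1.16 V.

V_out ≈ 1.16 V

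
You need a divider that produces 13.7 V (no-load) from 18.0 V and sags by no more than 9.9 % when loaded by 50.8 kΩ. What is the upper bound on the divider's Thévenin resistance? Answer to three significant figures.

Loading drop = R_th/(R_th + R_L) ≤ 0.0990, so R_th ≤ R_L · ε/(1−ε) = 50.8 kΩ × 0.0990/0.9010 = 5.58 kΩ.
(Any R1, R2 with R2/(R1+R2) = 0.761 and R1‖R2 ≤ 5.58 kΩ will meet the spec.)

R_th ≤ 5.58 kΩ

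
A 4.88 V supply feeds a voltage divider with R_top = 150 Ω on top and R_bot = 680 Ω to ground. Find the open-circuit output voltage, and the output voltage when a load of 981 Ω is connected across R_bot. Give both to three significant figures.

Unloaded: 4.00 V; loaded: 3.55 V

Open-circuit: V = 4.88 × 680/(150 + 680) = 4.00 V.
With the load, R_bot becomes R_bot‖R_L = 401.6 Ω, so V = 4.88 × 401.6/551.6 = 3.55 V.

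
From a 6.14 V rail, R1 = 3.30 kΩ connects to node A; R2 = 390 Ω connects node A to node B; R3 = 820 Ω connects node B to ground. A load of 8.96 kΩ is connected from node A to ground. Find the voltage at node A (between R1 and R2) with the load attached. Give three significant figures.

Below node A the series string R2+R3 = 1210 Ω sits in parallel with the 8960 Ω load: 1066 Ω.
V_A = 6.14 × 1066/(3300 + 1066) = 1.50 V.

V ≈ 1.50 V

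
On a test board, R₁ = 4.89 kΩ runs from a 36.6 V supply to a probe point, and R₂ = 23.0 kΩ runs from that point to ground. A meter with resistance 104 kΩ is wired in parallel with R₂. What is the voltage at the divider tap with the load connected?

V_out ≈ 29.1 V

The load sits in parallel with R₂: R₂‖R_L = (23.0 × 104) / (23.0 + 104) = 18.83 kΩ.
V_out = 36.6 × 18.83 / (4.89 + 18.83) = 36.6 × 18.83/23.72 = 29.1 V.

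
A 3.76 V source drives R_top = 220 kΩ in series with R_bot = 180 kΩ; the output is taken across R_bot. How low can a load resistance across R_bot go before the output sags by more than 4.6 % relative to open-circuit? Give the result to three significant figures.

Output resistance R_th = R_top‖R_bot = (220 × 180)/400.0 = 99.00 kΩ.
The fractional drop is R_th/(R_th + R_L); requiring this ≤ 0.0460 gives R_L ≥ R_th(1/0.0460 − 1) = 99.00 × 20.74 = 2.05 MΩ.

R_L(min) ≈ 2.05 MΩ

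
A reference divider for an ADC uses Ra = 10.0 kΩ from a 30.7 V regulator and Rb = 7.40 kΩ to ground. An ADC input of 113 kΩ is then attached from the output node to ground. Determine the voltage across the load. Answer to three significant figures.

The load sits in parallel with Rb: Rb‖R_L = (7.40 × 113) / (7.40 + 113) = 6.945 kΩ.
V_out = 30.7 × 6.945 / (10.0 + 6.945) = 30.7 × 6.945/16.95 = 12.6 V.

V_out ≈ 12.6 V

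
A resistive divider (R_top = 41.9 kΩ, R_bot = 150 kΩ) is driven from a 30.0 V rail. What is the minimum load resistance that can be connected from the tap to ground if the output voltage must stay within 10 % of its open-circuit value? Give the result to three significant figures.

R_L(min) ≈ 295 kΩ

Output resistance R_th = R_top‖R_bot = (41.9 × 150)/191.9 = 32.75 kΩ.
The fractional drop is R_th/(R_th + R_L); requiring this ≤ 0.100 gives R_L ≥ R_th(1/0.100 − 1) = 32.75 × 9.000 = 295 kΩ.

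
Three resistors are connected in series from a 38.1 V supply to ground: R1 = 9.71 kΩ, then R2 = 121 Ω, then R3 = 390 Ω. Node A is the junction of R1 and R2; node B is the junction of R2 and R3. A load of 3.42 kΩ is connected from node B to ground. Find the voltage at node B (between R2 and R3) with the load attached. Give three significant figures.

At node B, R3 is in parallel with the load: R3‖R_L = 350.1 Ω.
Below node A the resistance is R2 + (R3‖R_L) = 471.1 Ω, so V_A = 38.1 × 471.1/10180 = 1.763 V.
Then V_B = V_A × (R3‖R_L)/(R2 + R3‖R_L) = 1.763 × 350.1/471.1 = 1.31 V.

V ≈ 1.31 V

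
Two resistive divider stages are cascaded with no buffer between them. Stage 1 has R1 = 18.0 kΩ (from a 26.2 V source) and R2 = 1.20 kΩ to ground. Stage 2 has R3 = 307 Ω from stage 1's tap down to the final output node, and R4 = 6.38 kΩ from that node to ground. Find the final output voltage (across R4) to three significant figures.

Stage 2 presents R3+R4 = 6687 Ω as a load on stage 1's tap.
Stage 1's lower leg becomes R2‖(R3+R4) = 1017 Ω, so V_mid = 26.2 × 1017/19020 = 1.402 V.
Stage 2 is itself unloaded: V_out = V_mid × R4/(R3+R4) = 1.402 × 6380/6687 = 1.34 V.

V_out ≈ 1.34 V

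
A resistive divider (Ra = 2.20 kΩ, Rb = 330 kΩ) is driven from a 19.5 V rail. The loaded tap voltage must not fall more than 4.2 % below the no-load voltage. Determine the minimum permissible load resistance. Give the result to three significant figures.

Output resistance R_th = Ra‖Rb = (2.20 × 330)/332.2 = 2.185 kΩ.
The fractional drop is R_th/(R_th + R_L); requiring this ≤ 0.0420 gives R_L ≥ R_th(1/0.0420 − 1) = 2.185 × 22.81 = 49.8 kΩ.

R_L(min) ≈ 49.8 kΩ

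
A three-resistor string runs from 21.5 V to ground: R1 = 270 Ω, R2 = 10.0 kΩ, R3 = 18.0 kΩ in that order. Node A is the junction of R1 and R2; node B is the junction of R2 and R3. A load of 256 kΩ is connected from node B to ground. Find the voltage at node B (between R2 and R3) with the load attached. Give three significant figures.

At node B, R3 is in parallel with the load: R3‖R_L = 16820 Ω.
Below node A the resistance is R2 + (R3‖R_L) = 26820 Ω, so V_A = 21.5 × 26820/27090 = 21.29 V.
Then V_B = V_A × (R3‖R_L)/(R2 + R3‖R_L) = 21.29 × 16820/26820 = 13.3 V.

V ≈ 13.3 V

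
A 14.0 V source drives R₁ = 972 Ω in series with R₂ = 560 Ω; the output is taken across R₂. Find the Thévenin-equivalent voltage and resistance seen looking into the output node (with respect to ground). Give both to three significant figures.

V_th is the open-circuit tap voltage: 14.0 × 560/(972 + 560) = 5.12 V.
With the supply zeroed, R₁ and R₂ appear in parallel from the tap: R_th = R₁‖R₂ = (972 × 560)/1532 = 355 Ω.

V_th = 5.12 V, R_th = 355 Ω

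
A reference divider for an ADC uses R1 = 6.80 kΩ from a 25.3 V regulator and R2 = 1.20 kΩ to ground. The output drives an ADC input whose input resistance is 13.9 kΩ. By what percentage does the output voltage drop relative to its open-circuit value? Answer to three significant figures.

6.84 %

The divider's output (Thévenin) resistance is R1‖R2 = 1.020 kΩ.
Fractional drop under load = R_th/(R_th + R_L) = 1.020 / (1.020 + 13.9) = 0.06836.
So the output falls by 6.84 %.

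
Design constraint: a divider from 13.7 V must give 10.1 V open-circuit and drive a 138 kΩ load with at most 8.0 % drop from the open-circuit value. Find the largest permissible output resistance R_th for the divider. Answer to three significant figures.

Loading drop = R_th/(R_th + R_L) ≤ 0.0800, so R_th ≤ R_L · ε/(1−ε) = 138 kΩ × 0.0800/0.9200 = 12.0 kΩ.

R_th ≤ 12.0 kΩ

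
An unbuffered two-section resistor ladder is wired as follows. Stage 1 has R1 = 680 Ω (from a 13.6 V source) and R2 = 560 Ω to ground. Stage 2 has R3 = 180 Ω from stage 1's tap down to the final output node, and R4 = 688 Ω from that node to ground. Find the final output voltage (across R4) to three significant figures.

Stage 2 presents R3+R4 = 868.0 Ω as a load on stage 1's tap.
Stage 1's lower leg becomes R2‖(R3+R4) = 340.4 Ω, so V_mid = 13.6 × 340.4/1020 = 4.537 V.
Stage 2 is itself unloaded: V_out = V_mid × R4/(R3+R4) = 4.537 × 688/868.0 = 3.60 V.

V_out ≈ 3.60 V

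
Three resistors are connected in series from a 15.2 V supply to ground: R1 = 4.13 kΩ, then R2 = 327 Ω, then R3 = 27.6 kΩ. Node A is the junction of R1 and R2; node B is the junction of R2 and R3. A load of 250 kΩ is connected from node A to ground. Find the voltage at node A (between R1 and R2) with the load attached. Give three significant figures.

V ≈ 13.1 V

Below node A the series string R2+R3 = 27930 Ω sits in parallel with the 250000 Ω load: 25120 Ω.
V_A = 15.2 × 25120/(4130 + 25120) = 13.1 V.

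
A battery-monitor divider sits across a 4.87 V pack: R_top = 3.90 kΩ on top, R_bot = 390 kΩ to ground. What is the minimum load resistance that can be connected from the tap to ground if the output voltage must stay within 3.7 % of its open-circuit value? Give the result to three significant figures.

R_L(min) ≈ 101 kΩ

Output resistance R_th = R_top‖R_bot = (3.90 × 390)/393.9 = 3.861 kΩ.
The fractional drop is R_th/(R_th + R_L); requiring this ≤ 0.0370 gives R_L ≥ R_th(1/0.0370 − 1) = 3.861 × 26.03 = 101 kΩ.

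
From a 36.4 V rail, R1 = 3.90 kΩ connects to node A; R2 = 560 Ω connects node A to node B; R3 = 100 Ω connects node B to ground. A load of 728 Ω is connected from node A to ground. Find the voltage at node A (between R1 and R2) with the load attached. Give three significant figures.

Below node A the series string R2+R3 = 660.0 Ω sits in parallel with the 728 Ω load: 346.2 Ω.
V_A = 36.4 × 346.2/(3900 + 346.2) = 2.97 V.

V ≈ 2.97 V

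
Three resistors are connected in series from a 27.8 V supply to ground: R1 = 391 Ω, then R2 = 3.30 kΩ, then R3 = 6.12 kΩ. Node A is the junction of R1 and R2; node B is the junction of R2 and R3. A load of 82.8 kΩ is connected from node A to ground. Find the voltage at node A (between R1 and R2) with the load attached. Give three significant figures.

Below node A the series string R2+R3 = 9420 Ω sits in parallel with the 82800 Ω load: 8458 Ω.
V_A = 27.8 × 8458/(391 + 8458) = 26.6 V.

V ≈ 26.6 V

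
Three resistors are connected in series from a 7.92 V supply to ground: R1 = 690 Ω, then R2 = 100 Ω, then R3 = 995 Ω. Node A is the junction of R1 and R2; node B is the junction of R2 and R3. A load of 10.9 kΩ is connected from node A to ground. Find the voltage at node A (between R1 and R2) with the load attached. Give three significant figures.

Below node A the series string R2+R3 = 1095 Ω sits in parallel with the 10900 Ω load: 995.0 Ω.
V_A = 7.92 × 995.0/(690 + 995.0) = 4.68 V.

V ≈ 4.68 V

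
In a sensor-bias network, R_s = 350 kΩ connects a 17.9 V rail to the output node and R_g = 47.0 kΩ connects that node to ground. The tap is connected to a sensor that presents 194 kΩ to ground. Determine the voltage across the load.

V_out ≈ 1.75 V

The load sits in parallel with R_g: R_g‖R_L = (47.0 × 194) / (47.0 + 194) = 37.83 kΩ.
V_out = 17.9 × 37.83 / (350 + 37.83) = 17.9 × 37.83/387.8 = 1.75 V.
(Unloaded it would have been 2.12 V.)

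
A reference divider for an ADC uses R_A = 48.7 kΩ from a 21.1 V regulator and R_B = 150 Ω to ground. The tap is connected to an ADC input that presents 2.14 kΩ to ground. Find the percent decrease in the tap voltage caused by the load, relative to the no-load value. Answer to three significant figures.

6.53 %

The divider's output (Thévenin) resistance is R_A‖R_B = 149.5 Ω.
Fractional drop under load = R_th/(R_th + R_L) = 149.5 / (149.5 + 2140) = 0.06531.
So the output falls by 6.53 %.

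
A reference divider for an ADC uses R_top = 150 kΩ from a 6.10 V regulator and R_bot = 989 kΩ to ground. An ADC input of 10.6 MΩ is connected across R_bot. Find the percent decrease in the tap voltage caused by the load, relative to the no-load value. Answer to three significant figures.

The divider's output (Thévenin) resistance is R_top‖R_bot = 130.2 kΩ.
Fractional drop under load = R_th/(R_th + R_L) = 130.2 / (130.2 + 10600) = 0.01214.
So the output falls by 1.21 %.

1.21 %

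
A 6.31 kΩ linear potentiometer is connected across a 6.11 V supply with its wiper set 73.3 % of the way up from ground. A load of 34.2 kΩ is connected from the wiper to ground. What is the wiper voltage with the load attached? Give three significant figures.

V ≈ 4.32 V

The wiper splits the pot into (1−α)R = 1.685 kΩ above and αR = 4.625 kΩ below.
Lower section ‖ load = 4.074 kΩ.
V_wiper = 6.11 × 4.074/(1.685 + 4.074) = 4.32 V.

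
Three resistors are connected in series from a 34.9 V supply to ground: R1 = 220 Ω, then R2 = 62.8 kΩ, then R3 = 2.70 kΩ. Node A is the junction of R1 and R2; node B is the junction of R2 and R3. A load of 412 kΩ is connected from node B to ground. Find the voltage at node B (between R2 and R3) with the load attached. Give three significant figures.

V ≈ 1.42 V

At node B, R3 is in parallel with the load: R3‖R_L = 2682 Ω.
Below node A the resistance is R2 + (R3‖R_L) = 65480 Ω, so V_A = 34.9 × 65480/65700 = 34.78 V.
Then V_B = V_A × (R3‖R_L)/(R2 + R3‖R_L) = 34.78 × 2682/65480 = 1.42 V.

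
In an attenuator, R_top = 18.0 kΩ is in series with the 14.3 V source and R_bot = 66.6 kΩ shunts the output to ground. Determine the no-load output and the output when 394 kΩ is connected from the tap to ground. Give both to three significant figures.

Open-circuit: V = 14.3 × 66.6/(18.0 + 66.6) = 11.3 V.
With the load, R_bot becomes R_bot‖R_L = 56.97 kΩ, so V = 14.3 × 56.97/74.97 = 10.9 V.

Unloaded: 11.3 V; loaded: 10.9 V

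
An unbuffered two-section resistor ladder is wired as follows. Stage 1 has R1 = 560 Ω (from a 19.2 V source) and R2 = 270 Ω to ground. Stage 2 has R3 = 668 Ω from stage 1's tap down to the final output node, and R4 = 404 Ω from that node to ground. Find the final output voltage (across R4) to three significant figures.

Stage 2 presents R3+R4 = 1072 Ω as a load on stage 1's tap.
Stage 1's lower leg becomes R2‖(R3+R4) = 215.7 Ω, so V_mid = 19.2 × 215.7/775.7 = 5.339 V.
Stage 2 is itself unloaded: V_out = V_mid × R4/(R3+R4) = 5.339 × 404/1072 = 2.01 V.

V_out ≈ 2.01 V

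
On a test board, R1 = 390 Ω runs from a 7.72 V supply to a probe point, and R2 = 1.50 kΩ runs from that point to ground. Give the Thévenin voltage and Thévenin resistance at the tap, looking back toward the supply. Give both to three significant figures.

V_th is the open-circuit tap voltage: 7.72 × 1500/(390 + 1500) = 6.13 V.
With the supply zeroed, R1 and R2 appear in parallel from the tap: R_th = R1‖R2 = (390 × 1500)/1890 = 310 Ω.

V_th = 6.13 V, R_th = 310 Ω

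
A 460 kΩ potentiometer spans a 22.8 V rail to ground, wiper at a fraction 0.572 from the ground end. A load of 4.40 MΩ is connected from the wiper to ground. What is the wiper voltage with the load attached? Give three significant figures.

V ≈ 12.7 V

The wiper splits the pot into (1−α)R = 196.9 kΩ above and αR = 263.1 kΩ below.
Lower section ‖ load = 248.3 kΩ.
V_wiper = 22.8 × 248.3/(196.9 + 248.3) = 12.7 V.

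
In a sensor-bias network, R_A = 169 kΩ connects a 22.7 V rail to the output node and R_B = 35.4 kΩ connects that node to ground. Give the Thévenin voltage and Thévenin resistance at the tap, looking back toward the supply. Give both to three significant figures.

V_th = 3.93 V, R_th = 29.3 kΩ

V_th is the open-circuit tap voltage: 22.7 × 35.4/(169 + 35.4) = 3.93 V.
With the supply zeroed, R_A and R_B appear in parallel from the tap: R_th = R_A‖R_B = (169 × 35.4)/204.4 = 29.3 kΩ.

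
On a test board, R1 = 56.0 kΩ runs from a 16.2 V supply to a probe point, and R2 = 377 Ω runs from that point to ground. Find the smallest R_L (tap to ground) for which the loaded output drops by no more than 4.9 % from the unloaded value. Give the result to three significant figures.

R_L(min) ≈ 7.27 kΩ

Output resistance R_th = R1‖R2 = (56000 × 377)/56380 = 374.5 Ω.
The fractional drop is R_th/(R_th + R_L); requiring this ≤ 0.0490 gives R_L ≥ R_th(1/0.0490 − 1) = 374.5 × 19.41 = 7.27 kΩ.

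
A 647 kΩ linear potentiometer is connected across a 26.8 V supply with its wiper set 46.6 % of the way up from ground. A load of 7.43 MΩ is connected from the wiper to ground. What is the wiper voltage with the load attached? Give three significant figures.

V ≈ 12.2 V

The wiper splits the pot into (1−α)R = 345.5 kΩ above and αR = 301.5 kΩ below.
Lower section ‖ load = 289.7 kΩ.
V_wiper = 26.8 × 289.7/(345.5 + 289.7) = 12.2 V.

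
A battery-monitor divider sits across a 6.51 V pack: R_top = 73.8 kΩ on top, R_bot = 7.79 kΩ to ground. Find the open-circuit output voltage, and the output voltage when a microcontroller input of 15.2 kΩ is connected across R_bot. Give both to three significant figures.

Unloaded: 0.622 V; loaded: 0.425 V

Open-circuit: V = 6.51 × 7.79/(73.8 + 7.79) = 0.622 V.
With the load, R_bot becomes R_bot‖R_L = 5.150 kΩ, so V = 6.51 × 5.150/78.95 = 0.425 V.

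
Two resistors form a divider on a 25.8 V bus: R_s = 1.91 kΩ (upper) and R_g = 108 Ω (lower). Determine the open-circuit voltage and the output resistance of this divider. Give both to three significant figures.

V_th is the open-circuit tap voltage: 25.8 × 108/(1910 + 108) = 1.38 V.
With the supply zeroed, R_s and R_g appear in parallel from the tap: R_th = R_s‖R_g = (1910 × 108)/2018 = 102 Ω.

V_th = 1.38 V, R_th = 102 Ω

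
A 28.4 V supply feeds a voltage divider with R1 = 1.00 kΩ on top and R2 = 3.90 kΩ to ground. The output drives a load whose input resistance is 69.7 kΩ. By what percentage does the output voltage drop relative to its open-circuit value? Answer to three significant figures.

1.13 %

The divider's output (Thévenin) resistance is R1‖R2 = 0.7959 kΩ.
Fractional drop under load = R_th/(R_th + R_L) = 0.7959 / (0.7959 + 69.7) = 0.01129.
So the output falls by 1.13 %.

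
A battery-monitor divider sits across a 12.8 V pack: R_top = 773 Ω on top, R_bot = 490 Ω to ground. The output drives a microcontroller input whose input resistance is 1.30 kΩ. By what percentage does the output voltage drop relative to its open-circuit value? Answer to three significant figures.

18.7 %

The divider's output (Thévenin) resistance is R_top‖R_bot = 299.9 Ω.
Fractional drop under load = R_th/(R_th + R_L) = 299.9 / (299.9 + 1300) = 0.1874.
So the output falls by 18.7 %.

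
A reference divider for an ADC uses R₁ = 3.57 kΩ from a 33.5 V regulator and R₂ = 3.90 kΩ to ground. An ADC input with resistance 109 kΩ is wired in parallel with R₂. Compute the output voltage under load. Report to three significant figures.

The load sits in parallel with R₂: R₂‖R_L = (3.90 × 109) / (3.90 + 109) = 3.765 kΩ.
V_out = 33.5 × 3.765 / (3.57 + 3.765) = 33.5 × 3.765/7.335 = 17.2 V.

V_out ≈ 17.2 V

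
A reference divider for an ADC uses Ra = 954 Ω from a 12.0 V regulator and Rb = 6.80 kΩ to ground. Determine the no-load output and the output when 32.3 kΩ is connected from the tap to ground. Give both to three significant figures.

Open-circuit: V = 12.0 × 6800/(954 + 6800) = 10.5 V.
With the load, Rb becomes Rb‖R_L = 5617 Ω, so V = 12.0 × 5617/6571 = 10.3 V.

Unloaded: 10.5 V; loaded: 10.3 V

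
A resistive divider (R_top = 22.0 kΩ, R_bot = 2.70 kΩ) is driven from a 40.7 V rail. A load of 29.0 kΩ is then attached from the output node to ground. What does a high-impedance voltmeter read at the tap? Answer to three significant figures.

V_out ≈ 4.11 V

The load sits in parallel with R_bot: R_bot‖R_L = (2.70 × 29.0) / (2.70 + 29.0) = 2.470 kΩ.
V_out = 40.7 × 2.470 / (22.0 + 2.470) = 40.7 × 2.470/24.47 = 4.11 V.
(Unloaded it would have been 4.45 V.)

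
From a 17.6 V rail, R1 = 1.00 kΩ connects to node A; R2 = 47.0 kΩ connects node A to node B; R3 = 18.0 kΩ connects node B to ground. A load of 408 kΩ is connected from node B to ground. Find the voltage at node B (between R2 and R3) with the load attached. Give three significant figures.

At node B, R3 is in parallel with the load: R3‖R_L = 17.24 kΩ.
Below node A the resistance is R2 + (R3‖R_L) = 64.24 kΩ, so V_A = 17.6 × 64.24/65.24 = 17.33 V.
Then V_B = V_A × (R3‖R_L)/(R2 + R3‖R_L) = 17.33 × 17.24/64.24 = 4.65 V.

V ≈ 4.65 V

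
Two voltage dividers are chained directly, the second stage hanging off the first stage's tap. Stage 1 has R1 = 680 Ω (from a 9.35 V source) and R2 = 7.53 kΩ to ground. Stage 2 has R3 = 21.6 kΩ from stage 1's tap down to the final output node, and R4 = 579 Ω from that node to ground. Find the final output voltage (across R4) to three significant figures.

Stage 2 presents R3+R4 = 22180 Ω as a load on stage 1's tap.
Stage 1's lower leg becomes R2‖(R3+R4) = 5621 Ω, so V_mid = 9.35 × 5621/6301 = 8.341 V.
Stage 2 is itself unloaded: V_out = V_mid × R4/(R3+R4) = 8.341 × 579/22180 = 0.218 V.

V_out ≈ 0.218 V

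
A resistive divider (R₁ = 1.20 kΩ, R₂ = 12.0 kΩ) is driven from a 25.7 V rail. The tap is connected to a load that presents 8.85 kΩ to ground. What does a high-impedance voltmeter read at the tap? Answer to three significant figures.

The load sits in parallel with R₂: R₂‖R_L = (12.0 × 8.85) / (12.0 + 8.85) = 5.094 kΩ.
V_out = 25.7 × 5.094 / (1.20 + 5.094) = 25.7 × 5.094/6.294 = 20.8 V.

V_out ≈ 20.8 V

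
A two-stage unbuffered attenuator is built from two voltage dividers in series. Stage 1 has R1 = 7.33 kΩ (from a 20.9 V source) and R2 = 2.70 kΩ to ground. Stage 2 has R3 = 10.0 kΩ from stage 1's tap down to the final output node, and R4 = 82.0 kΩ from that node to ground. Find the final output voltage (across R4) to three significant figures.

Stage 2 presents R3+R4 = 92.00 kΩ as a load on stage 1's tap.
Stage 1's lower leg becomes R2‖(R3+R4) = 2.623 kΩ, so V_mid = 20.9 × 2.623/9.953 = 5.508 V.
Stage 2 is itself unloaded: V_out = V_mid × R4/(R3+R4) = 5.508 × 82.0/92.00 = 4.91 V.

V_out ≈ 4.91 V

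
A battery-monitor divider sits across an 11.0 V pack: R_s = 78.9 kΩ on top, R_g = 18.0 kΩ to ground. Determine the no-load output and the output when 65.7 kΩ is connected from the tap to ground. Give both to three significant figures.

Open-circuit: V = 11.0 × 18.0/(78.9 + 18.0) = 2.04 V.
With the load, R_g becomes R_g‖R_L = 14.13 kΩ, so V = 11.0 × 14.13/93.03 = 1.67 V.

Unloaded: 2.04 V; loaded: 1.67 V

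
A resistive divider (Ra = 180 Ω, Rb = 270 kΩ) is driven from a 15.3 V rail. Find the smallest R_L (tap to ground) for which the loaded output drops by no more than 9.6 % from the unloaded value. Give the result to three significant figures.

Output resistance R_th = Ra‖Rb = (180 × 270000)/270200 = 179.9 Ω.
The fractional drop is R_th/(R_th + R_L); requiring this ≤ 0.0960 gives R_L ≥ R_th(1/0.0960 − 1) = 179.9 × 9.417 = 1.69 kΩ.

R_L(min) ≈ 1.69 kΩ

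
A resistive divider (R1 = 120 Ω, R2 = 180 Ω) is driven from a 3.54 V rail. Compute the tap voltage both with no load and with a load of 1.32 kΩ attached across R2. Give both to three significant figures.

Open-circuit: V = 3.54 × 180/(120 + 180) = 2.12 V.
With the load, R2 becomes R2‖R_L = 158.4 Ω, so V = 3.54 × 158.4/278.4 = 2.01 V.

Unloaded: 2.12 V; loaded: 2.01 V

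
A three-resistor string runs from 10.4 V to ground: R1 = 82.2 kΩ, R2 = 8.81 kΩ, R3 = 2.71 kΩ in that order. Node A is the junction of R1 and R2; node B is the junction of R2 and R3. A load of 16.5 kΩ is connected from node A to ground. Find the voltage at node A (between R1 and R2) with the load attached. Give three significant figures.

V ≈ 0.793 V

Below node A the series string R2+R3 = 11.52 kΩ sits in parallel with the 16.5 kΩ load: 6.784 kΩ.
V_A = 10.4 × 6.784/(82.2 + 6.784) = 0.793 V.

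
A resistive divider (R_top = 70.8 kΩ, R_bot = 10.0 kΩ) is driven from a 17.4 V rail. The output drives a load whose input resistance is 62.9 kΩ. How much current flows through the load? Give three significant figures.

I_L ≈ 0.0301 mA

R_bot‖R_L = 8.628 kΩ; V_out = 17.4 × 8.628/79.43 = 1.890 V.
I_L = V_out / R_L = 1.890 / 62.9 kΩ = 0.0301 mA.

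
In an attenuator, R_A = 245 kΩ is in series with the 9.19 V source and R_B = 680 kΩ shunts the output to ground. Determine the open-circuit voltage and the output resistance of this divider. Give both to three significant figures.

V_th is the open-circuit tap voltage: 9.19 × 680/(245 + 680) = 6.76 V.
With the supply zeroed, R_A and R_B appear in parallel from the tap: R_th = R_A‖R_B = (245 × 680)/925.0 = 180 kΩ.

V_th = 6.76 V, R_th = 180 kΩ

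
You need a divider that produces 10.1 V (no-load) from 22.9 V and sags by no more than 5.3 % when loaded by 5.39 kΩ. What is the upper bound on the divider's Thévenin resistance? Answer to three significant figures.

R_th ≤ 302 Ω

Loading drop = R_th/(R_th + R_L) ≤ 0.0530, so R_th ≤ R_L · ε/(1−ε) = 5.39 kΩ × 0.0530/0.9470 = 302 Ω.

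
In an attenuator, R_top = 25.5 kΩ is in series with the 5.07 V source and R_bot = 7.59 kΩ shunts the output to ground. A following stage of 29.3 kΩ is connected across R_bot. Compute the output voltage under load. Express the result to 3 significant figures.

V_out ≈ 0.969 V

The load sits in parallel with R_bot: R_bot‖R_L = (7.59 × 29.3) / (7.59 + 29.3) = 6.028 kΩ.
V_out = 5.07 × 6.028 / (25.5 + 6.028) = 5.07 × 6.028/31.53 = 0.969 V.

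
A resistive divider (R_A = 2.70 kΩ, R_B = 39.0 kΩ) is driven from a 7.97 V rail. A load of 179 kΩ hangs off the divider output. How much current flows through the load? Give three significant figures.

R_B‖R_L = 32.02 kΩ; V_out = 7.97 × 32.02/34.72 = 7.350 V.
I_L = V_out / R_L = 7.350 / 179 kΩ = 0.0411 mA.

I_L ≈ 0.0411 mA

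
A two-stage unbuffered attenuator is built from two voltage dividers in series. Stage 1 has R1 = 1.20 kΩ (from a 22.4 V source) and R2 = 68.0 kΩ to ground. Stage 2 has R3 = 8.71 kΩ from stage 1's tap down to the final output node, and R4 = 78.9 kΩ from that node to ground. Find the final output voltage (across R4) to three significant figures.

Stage 2 presents R3+R4 = 87.61 kΩ as a load on stage 1's tap.
Stage 1's lower leg becomes R2‖(R3+R4) = 38.28 kΩ, so V_mid = 22.4 × 38.28/39.48 = 21.72 V.
Stage 2 is itself unloaded: V_out = V_mid × R4/(R3+R4) = 21.72 × 78.9/87.61 = 19.6 V.

V_out ≈ 19.6 V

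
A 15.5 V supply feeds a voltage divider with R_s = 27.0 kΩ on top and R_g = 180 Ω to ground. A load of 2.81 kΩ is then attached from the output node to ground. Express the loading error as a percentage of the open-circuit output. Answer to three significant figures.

The divider's output (Thévenin) resistance is R_s‖R_g = 178.8 Ω.
Fractional drop under load = R_th/(R_th + R_L) = 178.8 / (178.8 + 2810) = 0.05983.
So the output falls by 5.98 %.

5.98 %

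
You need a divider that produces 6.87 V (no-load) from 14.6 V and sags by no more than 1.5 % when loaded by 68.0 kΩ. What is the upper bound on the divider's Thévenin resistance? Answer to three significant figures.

R_th ≤ 1.04 kΩ

Loading drop = R_th/(R_th + R_L) ≤ 0.0150, so R_th ≤ R_L · ε/(1−ε) = 68.0 kΩ × 0.0150/0.9850 = 1.04 kΩ.
(Any R1, R2 with R2/(R1+R2) = 0.471 and R1‖R2 ≤ 1.04 kΩ will meet the spec.)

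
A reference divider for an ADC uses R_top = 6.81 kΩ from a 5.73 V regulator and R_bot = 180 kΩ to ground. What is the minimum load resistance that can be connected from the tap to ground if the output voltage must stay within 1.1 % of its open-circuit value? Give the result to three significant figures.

Output resistance R_th = R_top‖R_bot = (6.81 × 180)/186.8 = 6.562 kΩ.
The fractional drop is R_th/(R_th + R_L); requiring this ≤ 0.0110 gives R_L ≥ R_th(1/0.0110 − 1) = 6.562 × 89.91 = 590 kΩ.

R_L(min) ≈ 590 kΩ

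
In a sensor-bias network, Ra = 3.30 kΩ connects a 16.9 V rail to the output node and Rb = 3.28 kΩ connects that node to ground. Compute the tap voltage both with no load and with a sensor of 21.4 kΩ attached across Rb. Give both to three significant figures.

Open-circuit: V = 16.9 × 3.28/(3.30 + 3.28) = 8.42 V.
With the load, Rb becomes Rb‖R_L = 2.844 kΩ, so V = 16.9 × 2.844/6.144 = 7.82 V.

Unloaded: 8.42 V; loaded: 7.82 V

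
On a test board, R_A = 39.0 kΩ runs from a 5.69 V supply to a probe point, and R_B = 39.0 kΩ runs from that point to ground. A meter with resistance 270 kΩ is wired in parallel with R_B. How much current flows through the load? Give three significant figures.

R_B‖R_L = 34.08 kΩ; V_out = 5.69 × 34.08/73.08 = 2.653 V.
I_L = V_out / R_L = 2.653 / 270 kΩ = 9.83 µA.

I_L ≈ 9.83 µA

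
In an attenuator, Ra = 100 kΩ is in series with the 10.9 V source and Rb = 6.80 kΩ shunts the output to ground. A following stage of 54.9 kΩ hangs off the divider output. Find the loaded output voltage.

The load sits in parallel with Rb: Rb‖R_L = (6.80 × 54.9) / (6.80 + 54.9) = 6.051 kΩ.
V_out = 10.9 × 6.051 / (100 + 6.051) = 10.9 × 6.051/106.1 = 0.622 V.
(Unloaded it would have been 0.694 V.)

V_out ≈ 0.622 V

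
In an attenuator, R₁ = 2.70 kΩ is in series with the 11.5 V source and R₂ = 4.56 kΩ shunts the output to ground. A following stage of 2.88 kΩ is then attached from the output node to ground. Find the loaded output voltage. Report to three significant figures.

The load sits in parallel with R₂: R₂‖R_L = (4.56 × 2.88) / (4.56 + 2.88) = 1.765 kΩ.
V_out = 11.5 × 1.765 / (2.70 + 1.765) = 11.5 × 1.765/4.465 = 4.55 V.

V_out ≈ 4.55 V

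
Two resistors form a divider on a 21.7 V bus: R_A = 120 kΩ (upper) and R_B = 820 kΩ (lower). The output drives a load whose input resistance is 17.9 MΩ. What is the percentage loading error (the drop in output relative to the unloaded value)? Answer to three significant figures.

The divider's output (Thévenin) resistance is R_A‖R_B = 104.7 kΩ.
Fractional drop under load = R_th/(R_th + R_L) = 104.7 / (104.7 + 17900) = 0.005814.
So the output falls by 0.581 %.

0.581 %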